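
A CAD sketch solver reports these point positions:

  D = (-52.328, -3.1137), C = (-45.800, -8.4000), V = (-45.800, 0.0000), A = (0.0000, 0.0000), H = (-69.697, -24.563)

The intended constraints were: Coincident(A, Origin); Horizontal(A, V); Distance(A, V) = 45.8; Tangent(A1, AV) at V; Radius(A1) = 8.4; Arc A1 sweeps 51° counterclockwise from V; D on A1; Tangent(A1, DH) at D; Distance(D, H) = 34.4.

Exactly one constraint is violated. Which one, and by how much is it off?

Distance(D, H) = 34.4 — off by 6.80.

A = (0.00, 0.00) ✓; A.y = 0.00, V.y = 0.00 ✓; |AV| = 45.80 ✓; ∠(CV, VA) = 90.00° ✓; |CV| = 8.400 ✓; bearing(C→D) − bearing(C→V) = 51.00° ✓; |CD| = 8.400 ✓; ∠(CD, DH) = 90.00° ✓; |DH| = 27.60 ✗.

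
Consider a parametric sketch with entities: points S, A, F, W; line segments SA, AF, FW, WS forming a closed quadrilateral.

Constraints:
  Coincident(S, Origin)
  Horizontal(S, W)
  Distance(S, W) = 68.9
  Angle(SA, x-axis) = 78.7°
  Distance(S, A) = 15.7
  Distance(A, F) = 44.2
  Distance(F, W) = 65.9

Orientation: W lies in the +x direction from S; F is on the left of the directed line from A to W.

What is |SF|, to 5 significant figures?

58.950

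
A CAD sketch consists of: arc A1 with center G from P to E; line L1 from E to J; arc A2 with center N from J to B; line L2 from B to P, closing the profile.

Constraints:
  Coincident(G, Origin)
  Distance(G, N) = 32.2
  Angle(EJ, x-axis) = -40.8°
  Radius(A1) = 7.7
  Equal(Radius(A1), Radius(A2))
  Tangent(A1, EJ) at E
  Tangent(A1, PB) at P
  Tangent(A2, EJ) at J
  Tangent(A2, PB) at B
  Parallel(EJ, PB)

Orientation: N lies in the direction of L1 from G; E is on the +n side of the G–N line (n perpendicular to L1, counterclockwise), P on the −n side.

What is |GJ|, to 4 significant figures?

33.11

The slot axis is L1's direction at -40.8°, so u = (cos -40.8°, sin -40.8°) = (0.7570, -0.6534) and n = (−sin -40.8°, cos -40.8°) = (0.6534, 0.7570). G is at the origin and N lies 32.2 along u from G, so N = 32.2·u = (24.38, -21.04). Tangency of A1 to both parallel lines with radius 7.7 puts E and P at G ± 7.7·n: E = (5.031, 5.829), P = (-5.031, -5.829). Equal radii place J and B the same way about N: J = N + 7.7·n = (29.41, -15.21), B = N − 7.7·n = (19.34, -26.87). Then |GJ| = |J − G| = 33.11.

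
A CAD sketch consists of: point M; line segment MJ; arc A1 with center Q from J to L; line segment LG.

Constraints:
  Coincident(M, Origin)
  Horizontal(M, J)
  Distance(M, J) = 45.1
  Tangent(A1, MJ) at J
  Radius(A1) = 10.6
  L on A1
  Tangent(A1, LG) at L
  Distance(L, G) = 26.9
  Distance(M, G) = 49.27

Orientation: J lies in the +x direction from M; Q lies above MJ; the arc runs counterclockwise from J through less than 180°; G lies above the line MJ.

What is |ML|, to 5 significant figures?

55.481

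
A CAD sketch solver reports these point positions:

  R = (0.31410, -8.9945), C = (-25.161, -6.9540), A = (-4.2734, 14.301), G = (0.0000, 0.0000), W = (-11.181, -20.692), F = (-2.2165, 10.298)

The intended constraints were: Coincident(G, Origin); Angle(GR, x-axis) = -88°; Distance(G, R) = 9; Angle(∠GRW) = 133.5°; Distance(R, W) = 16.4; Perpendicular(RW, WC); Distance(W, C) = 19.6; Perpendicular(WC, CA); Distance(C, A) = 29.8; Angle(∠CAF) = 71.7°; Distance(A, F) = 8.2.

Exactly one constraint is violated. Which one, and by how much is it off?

Distance(A, F) = 8.2 — off by 3.70.

G = (0.00, 0.00) ✓; GR at -88.00° ✓; |GR| = 9.000 ✓; ∠GRW = 133.5° ✓; |RW| = 16.40 ✓; ∠(RW, WC) = 90.00° ✓; |WC| = 19.60 ✓; ∠(WC, CA) = 90.00° ✓; |CA| = 29.80 ✓; ∠CAF = 71.70° ✓; |AF| = 4.501 ✗.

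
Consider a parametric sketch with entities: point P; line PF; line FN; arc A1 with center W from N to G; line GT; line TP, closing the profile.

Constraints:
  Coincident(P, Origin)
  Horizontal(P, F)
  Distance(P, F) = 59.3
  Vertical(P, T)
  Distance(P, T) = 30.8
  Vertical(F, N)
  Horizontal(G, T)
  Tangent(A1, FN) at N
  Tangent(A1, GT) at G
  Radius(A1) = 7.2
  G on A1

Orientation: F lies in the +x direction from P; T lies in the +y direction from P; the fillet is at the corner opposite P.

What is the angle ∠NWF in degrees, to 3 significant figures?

73.0°

P is at the origin; PF is horizontal with |PF| = 59.3 and F on the +x side, so F = (59.3, 0.00). P and T share the same x with |PT| = 30.8 and T on the +y side, so T = (0.00, 30.8). The virtual corner opposite P is at (59.3, 30.8). Since A1 is tangent to FN there, WN ⟂ FN and A1 meets GT tangentially, so WG is at right angles to GT, with radius 7.2, so the center W sits 7.2 in from both sides at W = (52.1, 23.6). That places the tangent points at N = (59.3, 23.6) on FN and G = (52.1, 30.8) on GT. Then cos ∠NWF = WN·WF / (|WN||WF|), giving 73.0°.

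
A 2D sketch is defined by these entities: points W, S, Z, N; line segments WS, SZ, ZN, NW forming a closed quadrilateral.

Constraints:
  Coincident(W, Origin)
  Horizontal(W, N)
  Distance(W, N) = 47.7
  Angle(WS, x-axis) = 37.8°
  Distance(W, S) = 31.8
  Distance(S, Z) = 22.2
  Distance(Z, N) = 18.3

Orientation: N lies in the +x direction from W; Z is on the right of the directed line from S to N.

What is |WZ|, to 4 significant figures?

29.63

Checks: |SZ| = 22.20 ✓; |ZN| = 18.30 ✓.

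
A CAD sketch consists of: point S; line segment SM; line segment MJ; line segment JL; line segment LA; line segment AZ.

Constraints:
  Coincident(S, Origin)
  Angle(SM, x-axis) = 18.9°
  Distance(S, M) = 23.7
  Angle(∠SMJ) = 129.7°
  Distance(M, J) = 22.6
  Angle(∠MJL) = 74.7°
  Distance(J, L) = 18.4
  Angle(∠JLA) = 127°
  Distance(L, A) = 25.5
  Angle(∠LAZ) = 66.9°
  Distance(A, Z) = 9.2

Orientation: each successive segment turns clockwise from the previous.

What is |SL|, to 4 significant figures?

32.89

∠SMJ = 129.7° gives MJ at -31.40° from the x-axis; with |MJ| = 22.6, J = (41.71, -4.098). ∠MJL = 74.7° gives JL at -136.7° from the x-axis; with |JL| = 18.4, L = (28.32, -16.72). Then |SL| = |L − S| = 32.89.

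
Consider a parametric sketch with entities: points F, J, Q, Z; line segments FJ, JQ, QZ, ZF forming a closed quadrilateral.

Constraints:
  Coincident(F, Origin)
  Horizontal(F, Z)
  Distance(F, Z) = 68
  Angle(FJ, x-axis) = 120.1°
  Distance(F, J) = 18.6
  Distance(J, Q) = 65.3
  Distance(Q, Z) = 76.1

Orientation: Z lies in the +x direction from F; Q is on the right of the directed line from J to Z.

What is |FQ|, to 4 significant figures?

47.54

Checks: |JQ| = 65.30 ✓; |QZ| = 76.10 ✓.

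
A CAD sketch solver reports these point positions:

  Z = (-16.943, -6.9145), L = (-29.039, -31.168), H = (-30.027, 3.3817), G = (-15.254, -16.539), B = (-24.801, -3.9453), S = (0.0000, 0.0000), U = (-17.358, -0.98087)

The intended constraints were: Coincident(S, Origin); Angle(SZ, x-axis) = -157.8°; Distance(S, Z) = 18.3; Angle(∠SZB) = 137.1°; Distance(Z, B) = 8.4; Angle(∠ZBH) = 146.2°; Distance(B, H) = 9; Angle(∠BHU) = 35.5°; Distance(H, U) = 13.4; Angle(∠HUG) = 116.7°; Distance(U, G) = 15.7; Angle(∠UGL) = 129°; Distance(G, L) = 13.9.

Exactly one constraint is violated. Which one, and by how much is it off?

Distance(G, L) = 13.9 — off by 6.20.

S = (0.00, 0.00) ✓; SZ at -157.8° ✓; |SZ| = 18.30 ✓; ∠SZB = 137.1° ✓; |ZB| = 8.400 ✓; ∠ZBH = 146.2° ✓; |BH| = 9.000 ✓; ∠BHU = 35.50° ✓; |HU| = 13.40 ✓; ∠HUG = 116.7° ✓; |UG| = 15.70 ✓; ∠UGL = 129.0° ✓; |GL| = 20.10 ✗.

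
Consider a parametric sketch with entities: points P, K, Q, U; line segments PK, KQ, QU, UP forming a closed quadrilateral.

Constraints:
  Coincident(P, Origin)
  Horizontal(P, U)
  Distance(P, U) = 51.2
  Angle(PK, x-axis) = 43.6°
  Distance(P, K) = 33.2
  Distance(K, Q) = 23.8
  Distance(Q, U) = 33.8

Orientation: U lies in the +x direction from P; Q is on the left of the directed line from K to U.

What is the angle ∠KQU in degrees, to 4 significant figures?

73.86°

Checks: |KQ| = 23.80 ✓; |QU| = 33.80 ✓.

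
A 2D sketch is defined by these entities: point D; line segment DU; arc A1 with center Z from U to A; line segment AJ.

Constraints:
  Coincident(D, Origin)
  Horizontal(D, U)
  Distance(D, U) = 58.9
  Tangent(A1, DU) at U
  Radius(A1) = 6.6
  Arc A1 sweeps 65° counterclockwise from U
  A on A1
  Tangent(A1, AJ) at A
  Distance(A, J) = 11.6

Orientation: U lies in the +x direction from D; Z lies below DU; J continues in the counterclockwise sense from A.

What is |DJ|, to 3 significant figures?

50.1

D is at the origin; D and U share the same y with |DU| = 58.9 and U on the +x side, so U = (58.9, 0.00). Tangency of A1 to DU means the radius ZU is perpendicular to DU, so Z = U + (0, -6.6) = (58.9, -6.60). On A1, U sits at bearing 90° from Z; a 65° counterclockwise sweep puts A at bearing 155°, so A = Z + 6.6·(cos 155°, sin 155°) = (52.9, -3.81). Since A1 is tangent to AJ there, ZA ⟂ AJ, so AJ runs along (−sin 155°, cos 155°); with |AJ| = 11.6, J = (48.0, -14.3). Then |DJ| = |J − D| = 50.1.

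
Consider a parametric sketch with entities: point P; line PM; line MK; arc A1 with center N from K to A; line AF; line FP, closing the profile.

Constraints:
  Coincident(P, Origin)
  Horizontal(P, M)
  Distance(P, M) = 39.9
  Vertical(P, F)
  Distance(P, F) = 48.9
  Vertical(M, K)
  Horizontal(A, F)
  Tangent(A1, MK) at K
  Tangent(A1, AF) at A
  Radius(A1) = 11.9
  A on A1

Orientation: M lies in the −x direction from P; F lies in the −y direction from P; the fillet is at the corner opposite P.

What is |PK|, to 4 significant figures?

54.42

P is at the origin; PM is horizontal with |PM| = 39.9 and M on the −x side, so M = (-39.90, 0.000). PF is vertical with |PF| = 48.9 and F on the −y side, so F = (0.000, -48.90). The virtual corner opposite P is at (-39.90, -48.90). A1 meets MK tangentially, so NK is at right angles to MK and tangency of A1 to AF means the radius NA is perpendicular to AF, with radius 11.9, so the center N sits 11.9 in from both sides at N = (-28.00, -37.00). That places the tangent points at K = (-39.90, -37.00) on MK and A = (-28.00, -48.90) on AF. Then |PK| = |K − P| = 54.42.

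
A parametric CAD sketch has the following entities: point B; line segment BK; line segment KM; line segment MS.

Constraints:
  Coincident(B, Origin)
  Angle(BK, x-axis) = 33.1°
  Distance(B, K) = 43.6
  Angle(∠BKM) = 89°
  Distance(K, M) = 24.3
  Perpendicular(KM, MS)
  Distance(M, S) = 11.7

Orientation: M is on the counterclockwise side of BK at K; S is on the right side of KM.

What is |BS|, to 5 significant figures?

60.095

B is at the origin; BK runs at 33.1° with length 43.6, so K = 43.6·(cos 33.1°, sin 33.1°) = (36.525, 23.810). ∠BKM = 89.0°, so KM runs at 33.1° + (180° − 89.0°) = 124.10° from the x-axis; with |KM| = 24.3, M = K + 24.3·(cos 124.10°, sin 124.10°) = (22.901, 43.932). The perpendicularity gives MS at right angles to KM; with |MS| = 11.7 on the right of KM, S = M + 11.7·(0.82806, 0.56064) = (32.589, 50.491). Then |BS| = |S − B| = 60.095.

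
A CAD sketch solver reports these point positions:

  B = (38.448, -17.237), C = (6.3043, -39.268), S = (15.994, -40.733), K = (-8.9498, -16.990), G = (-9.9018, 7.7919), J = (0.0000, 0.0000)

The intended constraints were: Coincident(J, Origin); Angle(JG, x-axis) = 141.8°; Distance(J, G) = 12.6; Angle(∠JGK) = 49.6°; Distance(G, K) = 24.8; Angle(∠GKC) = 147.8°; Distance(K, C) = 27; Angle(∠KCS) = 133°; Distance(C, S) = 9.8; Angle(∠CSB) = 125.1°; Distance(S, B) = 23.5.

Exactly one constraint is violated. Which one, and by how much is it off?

Distance(S, B) = 23.5 — off by 9.00.

J = (0.00, 0.00) ✓; JG at 141.8° ✓; |JG| = 12.60 ✓; ∠JGK = 49.60° ✓; |GK| = 24.80 ✓; ∠GKC = 147.8° ✓; |KC| = 27.00 ✓; ∠KCS = 133.0° ✓; |CS| = 9.800 ✓; ∠CSB = 125.1° ✓; |SB| = 32.50 ✗.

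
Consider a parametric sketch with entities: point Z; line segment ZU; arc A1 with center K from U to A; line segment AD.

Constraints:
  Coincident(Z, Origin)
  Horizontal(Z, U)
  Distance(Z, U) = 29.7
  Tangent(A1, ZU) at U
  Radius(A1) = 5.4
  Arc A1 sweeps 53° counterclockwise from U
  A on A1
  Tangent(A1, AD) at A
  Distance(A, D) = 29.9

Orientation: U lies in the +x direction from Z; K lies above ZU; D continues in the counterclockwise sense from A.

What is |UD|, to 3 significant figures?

34.3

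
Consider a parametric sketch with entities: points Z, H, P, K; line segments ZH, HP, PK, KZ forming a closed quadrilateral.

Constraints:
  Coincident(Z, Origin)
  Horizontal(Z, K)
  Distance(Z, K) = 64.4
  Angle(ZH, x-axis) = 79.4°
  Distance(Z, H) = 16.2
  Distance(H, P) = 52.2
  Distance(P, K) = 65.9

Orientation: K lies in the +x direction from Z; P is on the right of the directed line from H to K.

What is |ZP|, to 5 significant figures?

37.057

Z is at the origin; Z and K share the same y with |ZK| = 64.4 and K in +x, so K = (64.4, 0). ZH runs at 79.4° with |ZH| = 16.2, so H = (2.9800, 15.924). P is determined by |HP| = 52.2 and |PK| = 65.9 together: it lies at the intersection of circle(H, 52.2) and circle(K, 65.9). With |HK| = 63.451, the foot of the radical line on HK is 18.975 from H and the perpendicular offset is √(52.2² − 18.975²) = 48.629. Taking the right-of-HK solution: P = (9.1443, -35.911).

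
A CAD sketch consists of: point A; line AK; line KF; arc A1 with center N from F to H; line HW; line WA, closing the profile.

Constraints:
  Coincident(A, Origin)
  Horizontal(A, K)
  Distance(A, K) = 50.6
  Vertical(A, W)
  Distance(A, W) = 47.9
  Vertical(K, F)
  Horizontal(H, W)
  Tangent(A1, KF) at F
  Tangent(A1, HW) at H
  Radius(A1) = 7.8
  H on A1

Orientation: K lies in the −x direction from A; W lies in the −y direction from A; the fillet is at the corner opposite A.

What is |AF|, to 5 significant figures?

64.563

A is at the origin; AK is horizontal with |AK| = 50.6 and K on the −x side, so K = (-50.600, 0.0000). AW is vertical with |AW| = 47.9 and W on the −y side, so W = (0.0000, -47.900). The virtual corner opposite A is at (-50.600, -47.900). A1 meets KF tangentially, so NF is at right angles to KF and the tangent condition forces NH to be normal to HW, with radius 7.8, so the center N sits 7.8 in from both sides at N = (-42.800, -40.100). That places the tangent points at F = (-50.600, -40.100) on KF and H = (-42.800, -47.900) on HW. Then |AF| = |F − A| = 64.563.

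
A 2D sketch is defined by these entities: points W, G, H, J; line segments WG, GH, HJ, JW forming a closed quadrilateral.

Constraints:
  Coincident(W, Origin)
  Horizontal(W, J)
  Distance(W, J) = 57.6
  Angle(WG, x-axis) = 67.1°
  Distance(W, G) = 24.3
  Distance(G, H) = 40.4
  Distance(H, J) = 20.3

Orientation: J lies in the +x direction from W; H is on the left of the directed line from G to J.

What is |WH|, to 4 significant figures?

53.09

W is at the origin; W and J share the same y with |WJ| = 57.6 and J in +x, so J = (57.6, 0). WG runs at 67.1° with |WG| = 24.3, so G = (9.456, 22.38). H is determined by |GH| = 40.4 and |HJ| = 20.3 together: it lies at the intersection of circle(G, 40.4) and circle(J, 20.3). With |GJ| = 53.09, the foot of the radical line on GJ is 38.04 from G and the perpendicular offset is √(40.4² − 38.04²) = 13.62. Taking the left-of-GJ solution: H = (49.69, 18.69).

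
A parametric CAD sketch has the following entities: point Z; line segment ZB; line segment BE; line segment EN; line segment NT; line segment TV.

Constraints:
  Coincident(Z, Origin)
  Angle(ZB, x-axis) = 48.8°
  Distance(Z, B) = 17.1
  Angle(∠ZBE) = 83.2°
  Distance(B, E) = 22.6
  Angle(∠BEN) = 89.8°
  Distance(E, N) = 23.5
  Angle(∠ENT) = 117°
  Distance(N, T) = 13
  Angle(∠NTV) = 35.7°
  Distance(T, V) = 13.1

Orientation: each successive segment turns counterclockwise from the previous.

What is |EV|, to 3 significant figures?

18.6

∠ENT = 117.0° gives NT at -61.2° from the x-axis; with |NT| = 13.0, T = (-14.3, -5.19). ∠NTV = 35.7° gives TV at 83.1° from the x-axis; with |TV| = 13.1, V = (-12.8, 7.81). Then |EV| = |V − E| = 18.6.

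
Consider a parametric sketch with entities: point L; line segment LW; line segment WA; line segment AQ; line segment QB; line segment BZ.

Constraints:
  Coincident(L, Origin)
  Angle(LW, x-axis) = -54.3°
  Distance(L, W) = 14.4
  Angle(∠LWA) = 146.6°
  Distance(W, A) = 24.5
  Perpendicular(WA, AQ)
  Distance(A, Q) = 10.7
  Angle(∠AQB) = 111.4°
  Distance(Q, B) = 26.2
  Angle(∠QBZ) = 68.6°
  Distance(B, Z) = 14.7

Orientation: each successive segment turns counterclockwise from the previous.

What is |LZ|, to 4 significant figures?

12.36

L is at the origin; LW runs at -54.3° with length 14.4, so W = (8.403, -11.69). ∠LWA = 146.6° gives WA at -20.90° from the x-axis; with |WA| = 24.5, A = (31.29, -20.43). The perpendicularity gives AQ at right angles to WA, so AQ runs at 69.10°; with |AQ| = 10.7, Q = (35.11, -10.44). ∠AQB = 111.4° gives QB at 137.7° from the x-axis; with |QB| = 26.2, B = (15.73, 7.195). ∠QBZ = 68.6° gives BZ at -110.9° from the x-axis; with |BZ| = 14.7, Z = (10.49, -6.538). Then |LZ| = |Z − L| = 12.36.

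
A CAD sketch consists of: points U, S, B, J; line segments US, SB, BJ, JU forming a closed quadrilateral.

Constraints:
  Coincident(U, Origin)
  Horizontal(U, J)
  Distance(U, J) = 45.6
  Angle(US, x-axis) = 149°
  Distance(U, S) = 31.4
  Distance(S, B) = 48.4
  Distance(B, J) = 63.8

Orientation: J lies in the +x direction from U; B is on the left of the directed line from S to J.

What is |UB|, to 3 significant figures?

51.2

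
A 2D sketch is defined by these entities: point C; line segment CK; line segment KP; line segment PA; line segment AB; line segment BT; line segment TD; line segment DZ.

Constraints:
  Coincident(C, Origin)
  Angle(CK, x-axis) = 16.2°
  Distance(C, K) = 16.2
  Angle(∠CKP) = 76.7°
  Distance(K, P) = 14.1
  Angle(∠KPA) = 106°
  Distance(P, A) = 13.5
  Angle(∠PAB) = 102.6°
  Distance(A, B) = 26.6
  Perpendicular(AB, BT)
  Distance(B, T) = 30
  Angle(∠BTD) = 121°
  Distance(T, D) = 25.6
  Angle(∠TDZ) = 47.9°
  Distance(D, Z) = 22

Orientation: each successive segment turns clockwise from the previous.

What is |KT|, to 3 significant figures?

19.9

C is at the origin; CK runs at 16.2° with length 16.2, so K = (15.6, 4.52). ∠CKP = 76.7° gives KP at -87.1° from the x-axis; with |KP| = 14.1, P = (16.3, -9.56). ∠KPA = 106.0° gives PA at -161° from the x-axis; with |PA| = 13.5, A = (3.50, -13.9). ∠PAB = 102.6° gives AB at 122° from the x-axis; with |AB| = 26.6, B = (-10.4, 8.75). AB is perpendicular to BT, so BT runs at 31.5°; with |BT| = 30.0, T = (15.2, 24.4). Then |KT| = |T − K| = 19.9.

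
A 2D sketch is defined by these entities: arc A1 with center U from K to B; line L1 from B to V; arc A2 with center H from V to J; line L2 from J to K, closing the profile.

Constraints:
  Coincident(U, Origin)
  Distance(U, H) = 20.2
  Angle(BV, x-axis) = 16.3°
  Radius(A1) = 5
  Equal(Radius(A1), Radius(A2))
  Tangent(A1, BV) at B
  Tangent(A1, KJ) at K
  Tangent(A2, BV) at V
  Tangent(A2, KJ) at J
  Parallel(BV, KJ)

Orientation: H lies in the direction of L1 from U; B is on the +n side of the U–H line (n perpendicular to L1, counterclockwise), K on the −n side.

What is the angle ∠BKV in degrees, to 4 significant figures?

63.66°

Tangency of A1 to both parallel lines with radius 5.0 puts B and K at U ± 5.0·n: B = (-1.403, 4.799), K = (1.403, -4.799). Equal radii place V and J the same way about H: V = H + 5.0·n = (17.98, 10.47), J = H − 5.0·n = (20.79, 0.8704). Then cos ∠BKV = KB·KV / (|KB||KV|), giving 63.66°.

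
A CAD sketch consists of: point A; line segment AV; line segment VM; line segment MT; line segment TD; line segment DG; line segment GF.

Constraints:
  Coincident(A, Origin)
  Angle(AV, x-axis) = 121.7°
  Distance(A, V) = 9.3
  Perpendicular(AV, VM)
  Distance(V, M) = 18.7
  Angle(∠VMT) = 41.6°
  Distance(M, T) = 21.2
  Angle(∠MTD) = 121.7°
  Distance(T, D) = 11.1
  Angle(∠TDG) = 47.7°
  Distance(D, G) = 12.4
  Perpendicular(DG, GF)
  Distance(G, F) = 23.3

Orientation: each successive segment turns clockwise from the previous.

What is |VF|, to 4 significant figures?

28.62

A is at the origin; AV runs at 121.7° with length 9.3, so V = (-4.887, 7.913). AV ⟂ VM, so VM runs at 31.70°; with |VM| = 18.7, M = (11.02, 17.74). ∠VMT = 41.6° gives MT at -106.7° from the x-axis; with |MT| = 21.2, T = (4.931, -2.567). ∠MTD = 121.7° gives TD at -165.0° from the x-axis; with |TD| = 11.1, D = (-5.791, -5.440). ∠TDG = 47.7° gives DG at 62.70° from the x-axis; with |DG| = 12.4, G = (-0.1033, 5.579). DG is perpendicular to GF, so GF runs at -27.30°; with |GF| = 23.3, F = (20.60, -5.108). Then |VF| = |F − V| = 28.62.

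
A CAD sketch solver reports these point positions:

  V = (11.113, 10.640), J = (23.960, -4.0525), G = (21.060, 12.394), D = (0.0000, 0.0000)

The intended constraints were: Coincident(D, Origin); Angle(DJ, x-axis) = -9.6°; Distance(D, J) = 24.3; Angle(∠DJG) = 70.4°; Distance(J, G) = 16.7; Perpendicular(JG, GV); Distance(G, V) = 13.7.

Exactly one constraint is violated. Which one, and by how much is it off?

Distance(G, V) = 13.7 — off by 3.60.

D = (0.00, 0.00) ✓; DJ at -9.600° ✓; |DJ| = 24.30 ✓; ∠DJG = 70.40° ✓; |JG| = 16.70 ✓; ∠(JG, GV) = 90.00° ✓; |GV| = 10.10 ✗.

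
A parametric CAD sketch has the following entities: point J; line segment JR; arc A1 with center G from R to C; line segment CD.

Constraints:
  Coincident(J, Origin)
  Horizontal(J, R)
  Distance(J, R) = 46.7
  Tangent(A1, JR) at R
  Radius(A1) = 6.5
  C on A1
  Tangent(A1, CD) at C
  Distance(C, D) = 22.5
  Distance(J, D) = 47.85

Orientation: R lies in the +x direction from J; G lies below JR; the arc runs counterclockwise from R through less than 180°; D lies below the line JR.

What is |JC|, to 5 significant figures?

40.664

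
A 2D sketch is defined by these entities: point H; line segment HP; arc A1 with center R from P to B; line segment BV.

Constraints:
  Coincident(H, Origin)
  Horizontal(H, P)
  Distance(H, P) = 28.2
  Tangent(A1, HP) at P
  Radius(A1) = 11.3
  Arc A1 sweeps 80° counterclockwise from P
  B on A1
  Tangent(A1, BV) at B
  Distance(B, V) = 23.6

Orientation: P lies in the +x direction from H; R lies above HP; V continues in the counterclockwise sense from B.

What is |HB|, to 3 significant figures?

40.4

Since A1 is tangent to HP there, RP ⟂ HP, so R = P + (0, 11.3) = (28.2, 11.3). On A1, P sits at bearing -90° from R; an 80° counterclockwise sweep puts B at bearing -10°, so B = R + 11.3·(cos -10°, sin -10°) = (39.3, 9.34). Then |HB| = |B − H| = 40.4.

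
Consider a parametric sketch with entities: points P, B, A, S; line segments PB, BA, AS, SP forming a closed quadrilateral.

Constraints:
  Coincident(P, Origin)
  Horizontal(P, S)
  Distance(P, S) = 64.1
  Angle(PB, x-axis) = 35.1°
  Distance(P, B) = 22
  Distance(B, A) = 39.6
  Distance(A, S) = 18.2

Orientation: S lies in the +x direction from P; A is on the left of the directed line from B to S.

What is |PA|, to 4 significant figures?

59.81

Checks: PB at 35.10° ✓; |BA| = 39.60 ✓; |AS| = 18.20 ✓.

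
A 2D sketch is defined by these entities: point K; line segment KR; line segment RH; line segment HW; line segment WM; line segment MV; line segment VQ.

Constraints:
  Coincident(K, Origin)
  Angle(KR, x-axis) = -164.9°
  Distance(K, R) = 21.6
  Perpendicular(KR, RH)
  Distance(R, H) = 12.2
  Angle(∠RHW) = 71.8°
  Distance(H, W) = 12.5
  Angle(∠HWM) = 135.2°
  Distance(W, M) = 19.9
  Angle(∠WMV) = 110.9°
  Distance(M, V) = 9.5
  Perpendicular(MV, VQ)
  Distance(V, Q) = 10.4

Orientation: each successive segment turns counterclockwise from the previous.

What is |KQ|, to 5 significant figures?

17.573

K is at the origin; KR runs at -164.9° with length 21.6, so R = (-20.854, -5.6269). KR is perpendicular to RH, so RH runs at -74.900°; with |RH| = 12.2, H = (-17.676, -17.406). ∠RHW = 71.8° gives HW at 33.300° from the x-axis; with |HW| = 12.5, W = (-7.2285, -10.543). ∠HWM = 135.2° gives WM at 78.100° from the x-axis; with |WM| = 19.9, M = (-3.1250, 8.9295). ∠WMV = 110.9° gives MV at 147.20° from the x-axis; with |MV| = 9.5, V = (-11.110, 14.076). MV is perpendicular to VQ, so VQ runs at -122.80°; with |VQ| = 10.4, Q = (-16.744, 5.3338). Then |KQ| = |Q − K| = 17.573.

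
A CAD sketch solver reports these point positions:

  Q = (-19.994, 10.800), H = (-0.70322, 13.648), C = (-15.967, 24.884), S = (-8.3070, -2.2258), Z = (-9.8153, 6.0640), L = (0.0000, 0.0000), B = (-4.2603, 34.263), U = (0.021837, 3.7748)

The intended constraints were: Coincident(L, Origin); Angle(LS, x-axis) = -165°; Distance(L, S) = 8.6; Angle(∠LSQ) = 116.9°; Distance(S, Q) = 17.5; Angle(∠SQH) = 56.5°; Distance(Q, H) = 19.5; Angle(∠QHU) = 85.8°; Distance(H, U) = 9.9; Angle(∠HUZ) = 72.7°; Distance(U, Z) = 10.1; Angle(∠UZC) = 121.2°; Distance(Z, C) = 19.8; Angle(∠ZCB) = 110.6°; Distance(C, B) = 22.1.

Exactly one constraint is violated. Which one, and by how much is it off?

Distance(C, B) = 22.1 — off by 7.10.

L = (0.00, 0.00) ✓; LS at -165.0° ✓; |LS| = 8.600 ✓; ∠LSQ = 116.9° ✓; |SQ| = 17.50 ✓; ∠SQH = 56.50° ✓; |QH| = 19.50 ✓; ∠QHU = 85.80° ✓; |HU| = 9.900 ✓; ∠HUZ = 72.70° ✓; |UZ| = 10.10 ✓; ∠UZC = 121.2° ✓; |ZC| = 19.80 ✓; ∠ZCB = 110.6° ✓; |CB| = 15.00 ✗.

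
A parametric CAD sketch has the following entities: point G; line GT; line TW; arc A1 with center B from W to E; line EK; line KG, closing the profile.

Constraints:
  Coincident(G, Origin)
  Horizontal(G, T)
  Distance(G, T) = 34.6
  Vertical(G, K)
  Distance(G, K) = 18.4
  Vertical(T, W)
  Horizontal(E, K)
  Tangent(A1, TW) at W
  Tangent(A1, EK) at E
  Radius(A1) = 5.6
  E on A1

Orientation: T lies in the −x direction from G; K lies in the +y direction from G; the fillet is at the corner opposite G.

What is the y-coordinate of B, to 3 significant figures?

12.8

G and K share the same x with |GK| = 18.4 and K on the +y side, so K = (0.00, 18.4). The virtual corner opposite G is at (-34.6, 18.4). Tangency of A1 to TW means the radius BW is perpendicular to TW and since A1 is tangent to EK there, BE ⟂ EK, with radius 5.6, so the center B sits 5.6 in from both sides at B = (-29.0, 12.8). So B.y = 12.8.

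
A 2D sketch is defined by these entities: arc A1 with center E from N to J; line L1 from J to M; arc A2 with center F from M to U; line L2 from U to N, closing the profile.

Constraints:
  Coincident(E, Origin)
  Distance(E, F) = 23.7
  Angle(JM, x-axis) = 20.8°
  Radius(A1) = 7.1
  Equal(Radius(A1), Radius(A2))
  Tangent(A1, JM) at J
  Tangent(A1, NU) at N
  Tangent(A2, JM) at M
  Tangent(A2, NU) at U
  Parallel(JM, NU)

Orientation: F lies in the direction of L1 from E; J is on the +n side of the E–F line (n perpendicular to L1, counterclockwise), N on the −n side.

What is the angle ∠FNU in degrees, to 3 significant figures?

16.7°

The slot axis is L1's direction at 20.8°, so u = (cos 20.8°, sin 20.8°) = (0.935, 0.355) and n = (−sin 20.8°, cos 20.8°) = (-0.355, 0.935). E is at the origin and F lies 23.7 along u from E, so F = 23.7·u = (22.2, 8.42). Tangency of A1 to both parallel lines with radius 7.1 puts J and N at E ± 7.1·n: J = (-2.52, 6.64), N = (2.52, -6.64). Equal radii place M and U the same way about F: M = F + 7.1·n = (19.6, 15.1), U = F − 7.1·n = (24.7, 1.78). Then cos ∠FNU = NF·NU / (|NF||NU|), giving 16.7°.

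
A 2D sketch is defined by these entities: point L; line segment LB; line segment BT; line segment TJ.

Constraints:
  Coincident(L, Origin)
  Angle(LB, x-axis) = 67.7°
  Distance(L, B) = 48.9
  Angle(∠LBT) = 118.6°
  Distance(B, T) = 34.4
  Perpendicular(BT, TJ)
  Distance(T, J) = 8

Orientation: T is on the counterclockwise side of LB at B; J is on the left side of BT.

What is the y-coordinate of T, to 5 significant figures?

71.939

L is at the origin; LB runs at 67.7° with length 48.9, so B = 48.9·(cos 67.7°, sin 67.7°) = (18.555, 45.243). ∠LBT = 118.6°, so BT runs at 67.7° + (180° − 118.6°) = 129.10° from the x-axis; with |BT| = 34.4, T = B + 34.4·(cos 129.10°, sin 129.10°) = (-3.1398, 71.939). So T.y = 71.939.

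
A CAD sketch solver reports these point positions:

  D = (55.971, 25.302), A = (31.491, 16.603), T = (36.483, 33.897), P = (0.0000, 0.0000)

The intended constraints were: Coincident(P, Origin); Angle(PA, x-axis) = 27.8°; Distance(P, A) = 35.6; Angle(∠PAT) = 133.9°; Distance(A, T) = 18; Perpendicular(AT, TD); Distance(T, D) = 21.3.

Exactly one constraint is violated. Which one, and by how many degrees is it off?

Perpendicular(AT, TD) — off by 7.70°.

P = (0.00, 0.00) ✓; PA at 27.80° ✓; |PA| = 35.60 ✓; ∠PAT = 133.9° ✓; |AT| = 18.00 ✓; ∠(AT, TD) = 97.70° ✗; |TD| = 21.30 ✓.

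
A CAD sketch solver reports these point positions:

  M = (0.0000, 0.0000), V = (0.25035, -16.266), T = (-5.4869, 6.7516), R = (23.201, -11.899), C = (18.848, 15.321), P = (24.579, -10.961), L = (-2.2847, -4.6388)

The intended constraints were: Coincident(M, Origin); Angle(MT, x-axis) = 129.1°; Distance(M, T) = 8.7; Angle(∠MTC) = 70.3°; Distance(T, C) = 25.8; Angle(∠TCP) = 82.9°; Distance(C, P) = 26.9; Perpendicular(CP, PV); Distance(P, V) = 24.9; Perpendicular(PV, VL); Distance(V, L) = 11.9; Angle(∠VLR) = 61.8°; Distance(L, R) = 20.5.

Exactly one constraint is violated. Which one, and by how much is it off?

Distance(L, R) = 20.5 — off by 6.00.

M = (0.00, 0.00) ✓; MT at 129.1° ✓; |MT| = 8.700 ✓; ∠MTC = 70.30° ✓; |TC| = 25.80 ✓; ∠TCP = 82.90° ✓; |CP| = 26.90 ✓; ∠(CP, PV) = 90.00° ✓; |PV| = 24.90 ✓; ∠(PV, VL) = 90.00° ✓; |VL| = 11.90 ✓; ∠VLR = 61.80° ✓; |LR| = 26.50 ✗.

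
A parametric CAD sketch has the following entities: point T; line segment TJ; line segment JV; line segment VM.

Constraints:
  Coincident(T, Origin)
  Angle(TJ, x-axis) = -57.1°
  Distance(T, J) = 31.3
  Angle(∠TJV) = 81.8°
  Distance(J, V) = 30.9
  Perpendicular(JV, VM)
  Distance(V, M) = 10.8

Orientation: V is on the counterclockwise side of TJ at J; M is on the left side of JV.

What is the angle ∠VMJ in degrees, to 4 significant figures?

70.73°

∠TJV = 81.8°, so JV runs at -57.1° + (180° − 81.8°) = 41.10° from the x-axis; with |JV| = 30.9, V = J + 30.9·(cos 41.10°, sin 41.10°) = (40.29, -5.967). JV ⟂ VM; with |VM| = 10.8 on the left of JV, M = V + 10.8·(-0.6574, 0.7536) = (33.19, 2.171). Then cos ∠VMJ = MV·MJ / (|MV||MJ|), giving 70.73°.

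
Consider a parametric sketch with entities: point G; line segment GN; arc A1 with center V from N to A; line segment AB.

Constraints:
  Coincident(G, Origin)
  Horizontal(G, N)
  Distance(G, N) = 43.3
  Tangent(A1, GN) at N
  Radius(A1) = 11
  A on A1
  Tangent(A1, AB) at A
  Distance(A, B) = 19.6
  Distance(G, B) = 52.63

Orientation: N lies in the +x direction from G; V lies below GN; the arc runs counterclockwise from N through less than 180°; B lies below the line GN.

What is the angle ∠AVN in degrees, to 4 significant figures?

112.7°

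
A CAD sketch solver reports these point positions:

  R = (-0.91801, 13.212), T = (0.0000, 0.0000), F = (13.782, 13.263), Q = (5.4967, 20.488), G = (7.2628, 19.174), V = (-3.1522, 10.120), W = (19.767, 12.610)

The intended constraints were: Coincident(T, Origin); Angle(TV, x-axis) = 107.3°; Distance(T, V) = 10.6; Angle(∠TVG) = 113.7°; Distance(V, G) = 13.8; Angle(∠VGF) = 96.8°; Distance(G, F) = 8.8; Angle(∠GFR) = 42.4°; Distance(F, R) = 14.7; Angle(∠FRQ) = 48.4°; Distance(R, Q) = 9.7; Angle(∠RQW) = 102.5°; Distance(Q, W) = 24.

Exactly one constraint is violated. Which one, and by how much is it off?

Distance(Q, W) = 24 — off by 7.70.

T = (0.00, 0.00) ✓; TV at 107.3° ✓; |TV| = 10.60 ✓; ∠TVG = 113.7° ✓; |VG| = 13.80 ✓; ∠VGF = 96.80° ✓; |GF| = 8.800 ✓; ∠GFR = 42.40° ✓; |FR| = 14.70 ✓; ∠FRQ = 48.40° ✓; |RQ| = 9.700 ✓; ∠RQW = 102.5° ✓; |QW| = 16.30 ✗.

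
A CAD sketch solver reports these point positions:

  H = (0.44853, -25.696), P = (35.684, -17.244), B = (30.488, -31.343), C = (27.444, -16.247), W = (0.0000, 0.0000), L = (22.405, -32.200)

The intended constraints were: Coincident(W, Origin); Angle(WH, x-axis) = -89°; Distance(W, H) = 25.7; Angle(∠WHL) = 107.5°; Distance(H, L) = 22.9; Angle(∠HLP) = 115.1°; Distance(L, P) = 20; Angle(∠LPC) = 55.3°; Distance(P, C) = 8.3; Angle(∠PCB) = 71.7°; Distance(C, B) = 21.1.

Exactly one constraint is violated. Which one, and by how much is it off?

Distance(C, B) = 21.1 — off by 5.70.

W = (0.00, 0.00) ✓; WH at -89.00° ✓; |WH| = 25.70 ✓; ∠WHL = 107.5° ✓; |HL| = 22.90 ✓; ∠HLP = 115.1° ✓; |LP| = 20.00 ✓; ∠LPC = 55.30° ✓; |PC| = 8.300 ✓; ∠PCB = 71.70° ✓; |CB| = 15.40 ✗.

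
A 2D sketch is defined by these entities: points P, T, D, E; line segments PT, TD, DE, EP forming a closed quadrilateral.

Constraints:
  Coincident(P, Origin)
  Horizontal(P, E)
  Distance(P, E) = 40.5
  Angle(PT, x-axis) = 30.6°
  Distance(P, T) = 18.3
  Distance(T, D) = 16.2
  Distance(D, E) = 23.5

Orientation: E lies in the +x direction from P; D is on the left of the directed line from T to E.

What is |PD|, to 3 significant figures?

34.4

P is at the origin; PE is horizontal with |PE| = 40.5 and E in +x, so E = (40.5, 0). PT runs at 30.6° with |PT| = 18.3, so T = (15.8, 9.32). D is determined by |TD| = 16.2 and |DE| = 23.5 together: it lies at the intersection of circle(T, 16.2) and circle(E, 23.5). With |TE| = 26.4, the foot of the radical line on TE is 7.74 from T and the perpendicular offset is √(16.2² − 7.74²) = 14.2. Taking the left-of-TE solution: D = (28.0, 19.9).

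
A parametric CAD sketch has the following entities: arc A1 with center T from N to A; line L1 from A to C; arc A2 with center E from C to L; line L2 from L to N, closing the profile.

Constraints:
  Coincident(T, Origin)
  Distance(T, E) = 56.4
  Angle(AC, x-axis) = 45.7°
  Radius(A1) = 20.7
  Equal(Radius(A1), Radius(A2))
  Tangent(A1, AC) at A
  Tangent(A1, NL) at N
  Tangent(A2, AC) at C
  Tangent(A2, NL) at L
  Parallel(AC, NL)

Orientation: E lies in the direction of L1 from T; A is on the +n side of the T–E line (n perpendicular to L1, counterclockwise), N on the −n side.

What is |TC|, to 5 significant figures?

60.079

The slot axis is L1's direction at 45.7°, so u = (cos 45.7°, sin 45.7°) = (0.69842, 0.71569) and n = (−sin 45.7°, cos 45.7°) = (-0.71569, 0.69842). T is at the origin and E lies 56.4 along u from T, so E = 56.4·u = (39.391, 40.365). Tangency of A1 to both parallel lines with radius 20.7 puts A and N at T ± 20.7·n: A = (-14.815, 14.457), N = (14.815, -14.457). Equal radii place C and L the same way about E: C = E + 20.7·n = (24.576, 54.822), L = E − 20.7·n = (54.205, 25.908). Then |TC| = |C − T| = 60.079.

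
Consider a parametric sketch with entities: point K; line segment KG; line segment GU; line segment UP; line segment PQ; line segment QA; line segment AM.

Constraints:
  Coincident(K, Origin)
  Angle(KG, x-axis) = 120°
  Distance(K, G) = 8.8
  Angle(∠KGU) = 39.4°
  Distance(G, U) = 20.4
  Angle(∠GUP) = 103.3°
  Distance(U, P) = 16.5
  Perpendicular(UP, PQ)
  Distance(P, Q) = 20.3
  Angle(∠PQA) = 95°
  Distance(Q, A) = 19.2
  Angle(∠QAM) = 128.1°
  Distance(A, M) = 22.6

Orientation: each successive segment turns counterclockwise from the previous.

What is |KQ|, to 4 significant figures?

15.32

∠GUP = 103.3° gives UP at -22.70° from the x-axis; with |UP| = 16.5, P = (7.490, -18.87). UP is perpendicular to PQ, so PQ runs at 67.30°; with |PQ| = 20.3, Q = (15.32, -0.1450). Then |KQ| = |Q − K| = 15.32.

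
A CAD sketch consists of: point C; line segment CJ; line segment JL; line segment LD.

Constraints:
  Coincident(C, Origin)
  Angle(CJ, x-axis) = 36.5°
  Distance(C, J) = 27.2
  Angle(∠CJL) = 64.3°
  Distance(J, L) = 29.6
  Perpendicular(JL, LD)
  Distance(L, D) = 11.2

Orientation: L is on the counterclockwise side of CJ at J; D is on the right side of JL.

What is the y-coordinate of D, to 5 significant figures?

39.892

C is at the origin; CJ runs at 36.5° with length 27.2, so J = 27.2·(cos 36.5°, sin 36.5°) = (21.865, 16.179). ∠CJL = 64.3°, so JL runs at 36.5° + (180° − 64.3°) = 152.20° from the x-axis; with |JL| = 29.6, L = J + 29.6·(cos 152.20°, sin 152.20°) = (-4.3187, 29.984). JL ⟂ LD; with |LD| = 11.2 on the right of JL, D = L + 11.2·(0.46639, 0.88458) = (0.90484, 39.892). So D.y = 39.892.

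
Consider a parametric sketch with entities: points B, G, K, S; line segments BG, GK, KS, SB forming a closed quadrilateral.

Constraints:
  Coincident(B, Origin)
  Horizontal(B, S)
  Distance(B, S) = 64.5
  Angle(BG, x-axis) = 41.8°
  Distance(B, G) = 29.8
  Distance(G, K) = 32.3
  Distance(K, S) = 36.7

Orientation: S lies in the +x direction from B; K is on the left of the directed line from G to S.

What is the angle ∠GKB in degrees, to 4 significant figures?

7.420°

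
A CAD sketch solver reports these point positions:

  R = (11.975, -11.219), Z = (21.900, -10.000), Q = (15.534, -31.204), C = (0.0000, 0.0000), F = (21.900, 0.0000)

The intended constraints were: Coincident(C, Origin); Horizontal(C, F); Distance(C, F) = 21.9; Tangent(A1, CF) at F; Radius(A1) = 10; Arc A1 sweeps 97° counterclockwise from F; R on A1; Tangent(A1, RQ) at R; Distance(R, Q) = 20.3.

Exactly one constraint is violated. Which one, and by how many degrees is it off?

Tangent(A1, RQ) at R — off by 3.10°.

C = (0.00, 0.00) ✓; C.y = 0.00, F.y = 0.00 ✓; |CF| = 21.90 ✓; ∠(ZF, FC) = 90.00° ✓; |ZF| = 10.00 ✓; bearing(Z→R) − bearing(Z→F) = 97.00° ✓; |ZR| = 10.00 ✓; ∠(ZR, RQ) = 86.90° ✗; |RQ| = 20.30 ✓.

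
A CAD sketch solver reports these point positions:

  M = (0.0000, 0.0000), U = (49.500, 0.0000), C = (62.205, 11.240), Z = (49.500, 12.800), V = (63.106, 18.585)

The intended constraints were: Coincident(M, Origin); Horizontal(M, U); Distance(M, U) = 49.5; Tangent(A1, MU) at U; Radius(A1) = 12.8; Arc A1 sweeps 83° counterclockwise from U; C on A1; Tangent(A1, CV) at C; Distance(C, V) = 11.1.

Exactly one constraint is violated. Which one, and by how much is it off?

Distance(C, V) = 11.1 — off by 3.70.

M = (0.00, 0.00) ✓; M.y = 0.00, U.y = 0.00 ✓; |MU| = 49.50 ✓; ∠(ZU, UM) = 90.00° ✓; |ZU| = 12.80 ✓; bearing(Z→C) − bearing(Z→U) = 83.00° ✓; |ZC| = 12.80 ✓; ∠(ZC, CV) = 89.99° ✓; |CV| = 7.400 ✗.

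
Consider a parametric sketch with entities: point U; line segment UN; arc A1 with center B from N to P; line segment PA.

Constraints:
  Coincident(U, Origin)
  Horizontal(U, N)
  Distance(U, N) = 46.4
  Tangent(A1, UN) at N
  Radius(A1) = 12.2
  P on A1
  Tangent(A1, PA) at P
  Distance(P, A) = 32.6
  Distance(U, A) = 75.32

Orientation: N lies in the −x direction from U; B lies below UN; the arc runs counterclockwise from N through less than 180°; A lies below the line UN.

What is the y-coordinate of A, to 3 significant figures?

-43.6

U is at the origin; U and N share the same y with |UN| = 46.4 and N on the −x side, so N = (-46.4, 0.00). Tangency of A1 to UN means the radius BN is perpendicular to UN, so B = N + (0, -12.2) = (-46.4, -12.2). Since BP ⟂ PA (tangency), |BA| = √(12.2² + 32.6²) = 34.8 regardless of where P sits on A1. So A lies on both circle(U, 75.32) and circle(B, 34.8); the below-UN intersection is A = (-61.4, -43.6). P is the foot of the tangent from A: P = (-58.6, -11.1).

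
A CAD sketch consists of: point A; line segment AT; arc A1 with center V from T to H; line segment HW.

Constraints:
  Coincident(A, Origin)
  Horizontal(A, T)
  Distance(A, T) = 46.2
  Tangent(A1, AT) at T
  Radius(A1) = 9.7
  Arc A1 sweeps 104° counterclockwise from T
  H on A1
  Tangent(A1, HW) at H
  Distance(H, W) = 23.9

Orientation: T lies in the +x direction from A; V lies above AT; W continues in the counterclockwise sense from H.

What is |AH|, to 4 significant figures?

56.90

Since A1 is tangent to AT there, VT ⟂ AT, so V = T + (0, 9.7) = (46.20, 9.700). On A1, T sits at bearing -90° from V; a 104° counterclockwise sweep puts H at bearing 14°, so H = V + 9.7·(cos 14°, sin 14°) = (55.61, 12.05). Then |AH| = |H − A| = 56.90.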